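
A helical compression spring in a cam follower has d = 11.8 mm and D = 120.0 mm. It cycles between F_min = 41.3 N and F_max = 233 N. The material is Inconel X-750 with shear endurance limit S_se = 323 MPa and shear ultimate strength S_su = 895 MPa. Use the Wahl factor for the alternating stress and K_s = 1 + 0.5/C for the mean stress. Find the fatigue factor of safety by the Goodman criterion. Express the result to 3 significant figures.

10.8

C = D/d = 120.0/11.8 = 10.1695; K_W = (4C−1)/(4C−4)+0.615/C = 1.1423; K_s = 1+0.5/C = 1.0492
F_a = (F_max−F_min)/2 = 95.85 N; F_m = (F_max+F_min)/2 = 137.15 N
τ_a = K_W·8F_aD/(πd³) = 1.1423 × 17.827 = 20.363 MPa
τ_m = K_s·8F_mD/(πd³) = 1.0492 × 25.508 = 26.762 MPa
Goodman: 1/n_f = τ_a/S_se + τ_m/S_su = 20.363/323 + 26.762/895 = 0.06304 + 0.02990 = 0.092944
n_f = 1/0.092944 = 10.76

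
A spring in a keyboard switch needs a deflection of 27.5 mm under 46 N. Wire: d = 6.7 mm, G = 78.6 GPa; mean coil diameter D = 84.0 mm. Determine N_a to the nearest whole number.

Required rate k = F/δ = 46/27.5 = 1.6727 N/mm
N_a = Gd⁴/(8D³k) = (78.6×10³ × 6.7⁴)/(8 × 84.0³ × 1.6727)
    = 1.58388e+08 / 7.93146e+06 = 19.97 → 20 coils

20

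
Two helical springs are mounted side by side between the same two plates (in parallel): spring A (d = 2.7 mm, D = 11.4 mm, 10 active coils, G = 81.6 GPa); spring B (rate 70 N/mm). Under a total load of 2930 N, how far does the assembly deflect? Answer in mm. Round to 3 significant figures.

27.5 mm

k_A = Gd⁴/(8D³N_a) = (81.6×10³)(2.7⁴)/(8·11.4³·10) = 36.588 N/mm
Parallel: k_eq = 36.588 + 70 = 106.59 N/mm
δ = F/k_eq = 2930/106.59 = 27.489 mm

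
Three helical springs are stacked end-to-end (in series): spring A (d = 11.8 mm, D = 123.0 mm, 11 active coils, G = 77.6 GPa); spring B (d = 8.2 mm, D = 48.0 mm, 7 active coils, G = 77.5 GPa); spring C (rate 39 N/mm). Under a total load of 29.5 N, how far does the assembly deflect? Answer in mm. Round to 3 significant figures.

k_A = Gd⁴/(8D³N_a) = (77.6×10³)(11.8⁴)/(8·123.0³·11) = 9.1874 N/mm
k_B = Gd⁴/(8D³N_a) = (77.5×10³)(8.2⁴)/(8·48.0³·7) = 56.578 N/mm
Series: 1/k_eq = 1/9.1874 + 1/56.578 + 1/39 = 0.15216; k_eq = 6.572 N/mm
δ = F/k_eq = 29.5/6.572 = 4.4887 mm

4.49 mm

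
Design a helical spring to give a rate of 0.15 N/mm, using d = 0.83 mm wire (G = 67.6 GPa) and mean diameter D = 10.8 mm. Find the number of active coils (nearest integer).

21

N_a = Gd⁴/(8D³k) = (67.6×10³ × 0.83⁴)/(8 × 10.8³ × 0.15)
    = 32081.8 / 1511.65 = 21.22 → 21 coils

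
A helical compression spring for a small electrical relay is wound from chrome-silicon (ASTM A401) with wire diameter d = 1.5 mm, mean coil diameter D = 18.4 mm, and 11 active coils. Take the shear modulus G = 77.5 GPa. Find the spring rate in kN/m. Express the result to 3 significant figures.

0.716 kN/m

k = Gd⁴/(8D³N_a) = (77.5×10³ × 1.5⁴) / (8 × 18.4³ × 11)
  = 392344 / 548196 = 0.7157 N/mm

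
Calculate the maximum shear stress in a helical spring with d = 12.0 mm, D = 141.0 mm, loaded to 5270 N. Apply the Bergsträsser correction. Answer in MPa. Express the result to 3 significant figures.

Spring index C = D/d = 141.0/12.0 = 11.7500
K_B = (4C+2)/(4C−3) = 49.000/44.000 = 1.1136
τ₀ = 8FD/(πd³) = 8·5270·141.0/(π·12.0³) = 5.94456e+06/5428.7 = 1095 MPa
τ_max = K·τ₀ = 1.1136 × 1095 = 1219.5 MPa

1220 MPa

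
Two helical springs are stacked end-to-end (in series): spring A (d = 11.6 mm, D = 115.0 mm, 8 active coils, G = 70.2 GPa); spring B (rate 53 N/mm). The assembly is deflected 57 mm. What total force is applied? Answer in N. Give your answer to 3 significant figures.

597 N

k_A = Gd⁴/(8D³N_a) = (70.2×10³)(11.6⁴)/(8·115.0³·8) = 13.059 N/mm
Series: 1/k_eq = 1/13.059 + 1/53 = 0.095446; k_eq = 10.477 N/mm
F = k_eq·δ = 10.477·57 = 597.2 N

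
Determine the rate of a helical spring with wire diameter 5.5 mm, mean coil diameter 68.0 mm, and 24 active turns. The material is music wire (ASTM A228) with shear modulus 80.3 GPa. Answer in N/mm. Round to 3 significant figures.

1.22 N/mm

k = Gd⁴/(8D³N_a) = (80.3×10³ × 5.5⁴) / (8 × 68.0³ × 24)
  = 7.34795e+07 / 6.03709e+07 = 1.2171 N/mm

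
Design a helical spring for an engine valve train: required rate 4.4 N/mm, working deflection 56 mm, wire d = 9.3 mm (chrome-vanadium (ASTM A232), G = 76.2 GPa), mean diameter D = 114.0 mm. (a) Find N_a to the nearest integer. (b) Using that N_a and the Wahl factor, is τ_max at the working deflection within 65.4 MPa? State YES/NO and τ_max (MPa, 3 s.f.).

N_a = Gd⁴/(8D³k) = (76.2×10³)(9.3⁴)/(8·114.0³·4.4) = 10.93 → N_a = 11
Actual rate k = Gd⁴/(8D³·11) = 4.3721 N/mm
Working load F = kδ = 4.3721·56 = 244.84 N
C = 114.0/9.3 = 12.2581; K_W = (4C−1)/(4C−4)+0.615/C = 1.1168
τ_max = K_W·8FD/(πd³) = 1.1168·88.364 = 98.684 MPa
τ_max > 65.4 MPa → exceeds allowable

(a) 11 coils; (b) NO, τ_max = 98.7 MPa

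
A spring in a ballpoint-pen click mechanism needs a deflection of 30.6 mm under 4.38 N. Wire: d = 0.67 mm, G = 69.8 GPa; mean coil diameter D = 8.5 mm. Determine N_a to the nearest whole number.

20

Required rate k = F/δ = 4.38/30.6 = 0.14314 N/mm
N_a = Gd⁴/(8D³k) = (69.8×10³ × 0.67⁴)/(8 × 8.5³ × 0.14314)
    = 14065.5 / 703.233 = 20 → 20 coils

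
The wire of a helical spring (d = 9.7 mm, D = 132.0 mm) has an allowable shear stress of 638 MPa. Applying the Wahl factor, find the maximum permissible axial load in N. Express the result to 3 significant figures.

1570 N

C = D/d = 132.0/9.7 = 13.6082
K_W = (4C−1)/(4C−4) + 0.615/C = 53.433/50.433 + 0.0452 = 1.1047
τ_max = K·8FD/(πd³) → F_max = τ_allow·πd³/(8DK)
F_max = 638·π·9.7³/(8·132.0·1.1047) = 1.8293e+06/1166.5 = 1568.1 N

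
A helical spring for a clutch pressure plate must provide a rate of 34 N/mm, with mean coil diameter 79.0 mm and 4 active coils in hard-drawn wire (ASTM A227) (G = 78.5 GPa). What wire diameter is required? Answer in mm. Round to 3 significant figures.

9.09 mm

d = (8D³N_a·k / G)^(1/4) = (8·79.0³·4·34 / (78.5×10³))^0.25
  = (6833.5)^0.25 = 9.0920 mm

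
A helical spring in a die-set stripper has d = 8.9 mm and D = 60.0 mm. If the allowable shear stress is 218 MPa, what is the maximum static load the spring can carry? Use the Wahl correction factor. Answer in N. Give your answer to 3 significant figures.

C = D/d = 60.0/8.9 = 6.7416
K_W = (4C−1)/(4C−4) + 0.615/C = 25.966/22.966 + 0.0912 = 1.2219
τ_max = K·8FD/(πd³) → F_max = τ_allow·πd³/(8DK)
F_max = 218·π·8.9³/(8·60.0·1.2219) = 4.8281e+05/586.49 = 823.22 N

823 N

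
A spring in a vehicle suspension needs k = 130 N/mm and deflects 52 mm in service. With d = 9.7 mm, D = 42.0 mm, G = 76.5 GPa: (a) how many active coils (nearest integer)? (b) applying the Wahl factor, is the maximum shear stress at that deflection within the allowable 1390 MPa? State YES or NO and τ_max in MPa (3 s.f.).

N_a = Gd⁴/(8D³k) = (76.5×10³)(9.7⁴)/(8·42.0³·130) = 8.79 → N_a = 9
Actual rate k = Gd⁴/(8D³·9) = 126.96 N/mm
Working load F = kδ = 126.96·52 = 6601.9 N
C = 42.0/9.7 = 4.3299; K_W = (4C−1)/(4C−4)+0.615/C = 1.3673
τ_max = K_W·8FD/(πd³) = 1.3673·773.65 = 1057.8 MPa
τ_max ≤ 1390 MPa → acceptable

(a) 9 coils; (b) YES, τ_max = 1060 MPa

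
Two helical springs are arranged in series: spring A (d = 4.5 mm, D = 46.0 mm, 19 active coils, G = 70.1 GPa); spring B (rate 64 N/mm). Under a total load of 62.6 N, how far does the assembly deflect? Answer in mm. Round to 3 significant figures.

33.2 mm

k_A = Gd⁴/(8D³N_a) = (70.1×10³)(4.5⁴)/(8·46.0³·19) = 1.9429 N/mm
Series: 1/k_eq = 1/1.9429 + 1/64 = 0.53032; k_eq = 1.8857 N/mm
δ = F/k_eq = 62.6/1.8857 = 33.198 mm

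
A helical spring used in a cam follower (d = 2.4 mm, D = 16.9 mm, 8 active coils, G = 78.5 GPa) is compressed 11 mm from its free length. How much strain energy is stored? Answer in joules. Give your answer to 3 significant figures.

0.510 J

k = Gd⁴/(8D³N_a) = (78.5×10³)(2.4⁴)/(8·16.9³·8) = 8.4309 N/mm
U = ½kδ² = 0.5 × 8.4309 × 11² = 510.07 N·mm = 0.51007 J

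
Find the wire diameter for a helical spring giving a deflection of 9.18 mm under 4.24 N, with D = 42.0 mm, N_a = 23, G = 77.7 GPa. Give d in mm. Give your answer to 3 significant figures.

3.00 mm

Required rate k = F/δ = 4.24/9.18 = 0.46187 N/mm
d = (8D³N_a·k / G)^(1/4) = (8·42.0³·23·0.46187 / (77.7×10³))^0.25
  = (81.034)^0.25 = 3.0003 mm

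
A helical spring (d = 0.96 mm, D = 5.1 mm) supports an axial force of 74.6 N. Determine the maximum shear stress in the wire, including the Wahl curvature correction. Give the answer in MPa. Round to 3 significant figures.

1410 MPa

Spring index C = D/d = 5.1/0.96 = 5.3125
K_W = (4C−1)/(4C−4) + 0.615/C = 20.250/17.250 + 0.1158 = 1.2897
τ₀ = 8FD/(πd³) = 8·74.6·5.1/(π·0.96³) = 3043.68/2.7795 = 1095.1 MPa
τ_max = K·τ₀ = 1.2897 × 1095.1 = 1412.3 MPa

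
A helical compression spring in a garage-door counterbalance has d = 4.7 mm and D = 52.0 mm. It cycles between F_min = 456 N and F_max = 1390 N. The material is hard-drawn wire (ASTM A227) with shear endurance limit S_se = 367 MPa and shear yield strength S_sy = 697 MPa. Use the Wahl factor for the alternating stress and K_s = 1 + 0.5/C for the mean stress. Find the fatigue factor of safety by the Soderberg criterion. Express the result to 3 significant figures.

C = D/d = 52.0/4.7 = 11.0638; K_W = (4C−1)/(4C−4)+0.615/C = 1.1301; K_s = 1+0.5/C = 1.0452
F_a = (F_max−F_min)/2 = 467 N; F_m = (F_max+F_min)/2 = 923 N
τ_a = K_W·8F_aD/(πd³) = 1.1301 × 595.62 = 673.11 MPa
τ_m = K_s·8F_mD/(πd³) = 1.0452 × 1177.2 = 1230.4 MPa
Soderberg: 1/n_f = τ_a/S_se + τ_m/S_sy = 673.11/367 + 1230.4/697 = 1.83409 + 1.76529 = 3.5994
n_f = 1/3.5994 = 0.2778

0.278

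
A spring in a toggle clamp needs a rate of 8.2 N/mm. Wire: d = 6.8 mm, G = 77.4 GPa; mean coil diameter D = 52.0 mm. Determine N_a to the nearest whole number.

N_a = Gd⁴/(8D³k) = (77.4×10³ × 6.8⁴)/(8 × 52.0³ × 8.2)
    = 1.65492e+08 / 9.22388e+06 = 17.94 → 18 coils

18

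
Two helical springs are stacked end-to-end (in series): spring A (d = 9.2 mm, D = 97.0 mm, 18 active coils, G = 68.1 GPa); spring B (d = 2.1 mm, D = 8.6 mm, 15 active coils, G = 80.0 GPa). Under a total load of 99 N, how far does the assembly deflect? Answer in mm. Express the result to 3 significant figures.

31.5 mm

k_A = Gd⁴/(8D³N_a) = (68.1×10³)(9.2⁴)/(8·97.0³·18) = 3.7121 N/mm
k_B = Gd⁴/(8D³N_a) = (80.0×10³)(2.1⁴)/(8·8.6³·15) = 20.384 N/mm
Series: 1/k_eq = 1/3.7121 + 1/20.384 = 0.31845; k_eq = 3.1402 N/mm
δ = F/k_eq = 99/3.1402 = 31.526 mm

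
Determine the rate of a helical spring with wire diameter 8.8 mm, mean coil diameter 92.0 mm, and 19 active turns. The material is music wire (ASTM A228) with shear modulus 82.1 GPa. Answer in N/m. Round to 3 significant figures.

k = Gd⁴/(8D³N_a) = (82.1×10³ × 8.8⁴) / (8 × 92.0³ × 19)
  = 4.9235e+08 / 1.18361e+08 = 4.1597 N/mm = 4159.7 N/m

4160 N/m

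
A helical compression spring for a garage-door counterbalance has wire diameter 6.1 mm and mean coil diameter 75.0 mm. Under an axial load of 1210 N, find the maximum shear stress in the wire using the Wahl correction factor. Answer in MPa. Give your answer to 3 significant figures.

1140 MPa

Spring index C = D/d = 75.0/6.1 = 12.2951
K_W = (4C−1)/(4C−4) + 0.615/C = 48.180/45.180 + 0.0500 = 1.1164
τ₀ = 8FD/(πd³) = 8·1210·75.0/(π·6.1³) = 726000/713.08 = 1018.1 MPa
τ_max = K·τ₀ = 1.1164 × 1018.1 = 1136.6 MPa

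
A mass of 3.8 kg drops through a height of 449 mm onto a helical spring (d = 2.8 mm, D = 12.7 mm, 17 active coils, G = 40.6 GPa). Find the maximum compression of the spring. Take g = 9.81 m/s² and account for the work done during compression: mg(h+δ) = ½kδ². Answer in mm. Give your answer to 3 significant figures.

k = Gd⁴/(8D³N_a) = (40.6×10³)(2.8⁴)/(8·12.7³·17) = 8.9579 N/mm
W = mg = 3.8 × 9.81 = 37.278 N
½kδ² − Wδ − Wh = 0 → δ = (W + √(W² + 2kWh))/k
δ = (37.278 + √(1389.6 + 299873))/8.9579 = (37.278 + 548.87)/8.9579 = 65.434 mm

65.4 mm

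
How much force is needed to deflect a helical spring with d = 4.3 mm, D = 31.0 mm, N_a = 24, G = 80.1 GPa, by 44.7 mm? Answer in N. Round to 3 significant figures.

k = Gd⁴/(8D³N_a) = (80.1×10³)(4.3⁴)/(8·31.0³·24) = 4.7876 N/mm
F = k·δ = 4.7876 × 44.7 = 214.01 N

214 N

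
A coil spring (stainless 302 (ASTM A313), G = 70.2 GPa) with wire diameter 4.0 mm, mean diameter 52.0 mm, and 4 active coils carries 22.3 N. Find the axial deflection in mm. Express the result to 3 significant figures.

5.58 mm

k = Gd⁴/(8D³N_a) = (70.2×10³)(4.0⁴)/(8·52.0³·4) = 3.9941 N/mm
δ = F/k = 22.3 / 3.9941 = 5.5833 mm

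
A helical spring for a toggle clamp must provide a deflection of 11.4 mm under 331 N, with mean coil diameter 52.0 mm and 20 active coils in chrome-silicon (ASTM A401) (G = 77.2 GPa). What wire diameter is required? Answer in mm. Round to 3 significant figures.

9.59 mm

Required rate k = F/δ = 331/11.4 = 29.035 N/mm
d = (8D³N_a·k / G)^(1/4) = (8·52.0³·20·29.035 / (77.2×10³))^0.25
  = (8461.3)^0.25 = 9.5909 mm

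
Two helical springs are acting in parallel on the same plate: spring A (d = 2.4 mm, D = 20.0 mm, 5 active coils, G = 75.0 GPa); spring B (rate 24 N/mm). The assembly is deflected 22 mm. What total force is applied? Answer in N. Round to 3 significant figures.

k_A = Gd⁴/(8D³N_a) = (75.0×10³)(2.4⁴)/(8·20.0³·5) = 7.776 N/mm
Parallel: k_eq = 7.776 + 24 = 31.776 N/mm
F = k_eq·δ = 31.776·22 = 699.07 N

699 N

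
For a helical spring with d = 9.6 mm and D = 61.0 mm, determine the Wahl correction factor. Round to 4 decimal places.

1.2369

C = D/d = 61.0/9.6 = 6.3542
K_W = (4C−1)/(4C−4) + 0.615/C = 24.417/21.417 + 0.0968 = 1.2369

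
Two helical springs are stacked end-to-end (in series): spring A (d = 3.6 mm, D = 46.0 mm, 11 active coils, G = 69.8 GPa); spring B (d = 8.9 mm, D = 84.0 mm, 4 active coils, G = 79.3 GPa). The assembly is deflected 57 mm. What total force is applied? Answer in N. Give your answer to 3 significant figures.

k_A = Gd⁴/(8D³N_a) = (69.8×10³)(3.6⁴)/(8·46.0³·11) = 1.3687 N/mm
k_B = Gd⁴/(8D³N_a) = (79.3×10³)(8.9⁴)/(8·84.0³·4) = 26.233 N/mm
Series: 1/k_eq = 1/1.3687 + 1/26.233 = 0.76874; k_eq = 1.3008 N/mm
F = k_eq·δ = 1.3008·57 = 74.147 N

74.1 N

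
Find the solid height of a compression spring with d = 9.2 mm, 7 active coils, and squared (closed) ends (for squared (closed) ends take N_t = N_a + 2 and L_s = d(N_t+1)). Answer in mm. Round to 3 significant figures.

squared (closed) ends: N_t = N_a + 2 = 7 + 2 = 9
L_s = d·(N_t+1) = 9.2 × 10 = 92 mm

92.0 mm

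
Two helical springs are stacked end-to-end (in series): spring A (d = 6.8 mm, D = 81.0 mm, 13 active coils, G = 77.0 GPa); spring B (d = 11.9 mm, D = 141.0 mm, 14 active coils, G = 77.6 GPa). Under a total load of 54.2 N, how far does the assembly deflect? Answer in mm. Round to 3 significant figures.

k_A = Gd⁴/(8D³N_a) = (77.0×10³)(6.8⁴)/(8·81.0³·13) = 2.9788 N/mm
k_B = Gd⁴/(8D³N_a) = (77.6×10³)(11.9⁴)/(8·141.0³·14) = 4.9565 N/mm
Series: 1/k_eq = 1/2.9788 + 1/4.9565 = 0.53746; k_eq = 1.8606 N/mm
δ = F/k_eq = 54.2/1.8606 = 29.131 mm

29.1 mm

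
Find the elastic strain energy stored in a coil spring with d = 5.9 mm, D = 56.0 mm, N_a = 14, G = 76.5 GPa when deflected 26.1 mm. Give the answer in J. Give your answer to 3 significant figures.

1.61 J

k = Gd⁴/(8D³N_a) = (76.5×10³)(5.9⁴)/(8·56.0³·14) = 4.7129 N/mm
U = ½kδ² = 0.5 × 4.7129 × 26.1² = 1605.2 N·mm = 1.6052 J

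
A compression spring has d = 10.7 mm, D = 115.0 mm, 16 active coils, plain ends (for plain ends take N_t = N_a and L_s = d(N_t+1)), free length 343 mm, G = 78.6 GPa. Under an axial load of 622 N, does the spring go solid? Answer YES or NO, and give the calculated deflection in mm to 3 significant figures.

NO, δ = 118 mm

k = Gd⁴/(8D³N_a) = (78.6×10³)(10.7⁴)/(8·115.0³·16) = 5.2924 N/mm
N_t = 16; L_s = 10.7·17 = 181.9 mm; δ_solid = L₀ − L_s = 343 − 181.9 = 161.1 mm
δ = F/k = 622/5.2924 = 117.53 mm
δ < δ_solid → spring does not go solid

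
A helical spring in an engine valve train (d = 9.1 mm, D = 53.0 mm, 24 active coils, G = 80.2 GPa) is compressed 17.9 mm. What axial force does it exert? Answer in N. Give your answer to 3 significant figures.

344 N

k = Gd⁴/(8D³N_a) = (80.2×10³)(9.1⁴)/(8·53.0³·24) = 19.24 N/mm
F = k·δ = 19.24 × 17.9 = 344.4 N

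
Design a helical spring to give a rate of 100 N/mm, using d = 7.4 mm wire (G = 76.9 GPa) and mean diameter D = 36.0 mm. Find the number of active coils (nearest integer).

N_a = Gd⁴/(8D³k) = (76.9×10³ × 7.4⁴)/(8 × 36.0³ × 100)
    = 2.30597e+08 / 3.73248e+07 = 6.178 → 6 coils

6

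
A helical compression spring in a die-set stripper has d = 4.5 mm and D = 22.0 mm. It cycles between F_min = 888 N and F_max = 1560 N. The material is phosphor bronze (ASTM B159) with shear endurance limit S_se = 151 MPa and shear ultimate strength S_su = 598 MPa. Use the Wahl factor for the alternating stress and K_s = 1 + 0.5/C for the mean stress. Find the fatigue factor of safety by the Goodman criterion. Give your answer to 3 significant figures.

0.313

C = D/d = 22.0/4.5 = 4.8889; K_W = (4C−1)/(4C−4)+0.615/C = 1.3187; K_s = 1+0.5/C = 1.1023
F_a = (F_max−F_min)/2 = 336 N; F_m = (F_max+F_min)/2 = 1224 N
τ_a = K_W·8F_aD/(πd³) = 1.3187 × 206.57 = 272.39 MPa
τ_m = K_s·8F_mD/(πd³) = 1.1023 × 752.5 = 829.46 MPa
Goodman: 1/n_f = τ_a/S_se + τ_m/S_su = 272.39/151 + 829.46/598 = 1.80392 + 1.38706 = 3.191
n_f = 1/3.191 = 0.3134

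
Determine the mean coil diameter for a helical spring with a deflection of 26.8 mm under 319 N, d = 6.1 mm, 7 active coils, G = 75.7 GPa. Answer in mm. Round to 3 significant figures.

54.0 mm

Required rate k = F/δ = 319/26.8 = 11.903 N/mm
D = (Gd⁴/(8N_a·k))^(1/3) = (75.7×10³·6.1⁴/(8·7·11.903))^(1/3)
  = (157243)^(1/3) = 53.9747 mm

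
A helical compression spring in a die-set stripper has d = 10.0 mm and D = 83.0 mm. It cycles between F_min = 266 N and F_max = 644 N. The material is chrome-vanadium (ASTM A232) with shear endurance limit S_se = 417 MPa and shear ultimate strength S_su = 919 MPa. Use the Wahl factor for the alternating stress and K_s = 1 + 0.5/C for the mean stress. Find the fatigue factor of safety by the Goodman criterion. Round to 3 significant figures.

C = D/d = 83.0/10.0 = 8.3000; K_W = (4C−1)/(4C−4)+0.615/C = 1.1768; K_s = 1+0.5/C = 1.0602
F_a = (F_max−F_min)/2 = 189 N; F_m = (F_max+F_min)/2 = 455 N
τ_a = K_W·8F_aD/(πd³) = 1.1768 × 39.947 = 47.011 MPa
τ_m = K_s·8F_mD/(πd³) = 1.0602 × 96.168 = 101.96 MPa
Goodman: 1/n_f = τ_a/S_se + τ_m/S_su = 47.011/417 + 101.96/919 = 0.11274 + 0.11095 = 0.22368
n_f = 1/0.22368 = 4.471

4.47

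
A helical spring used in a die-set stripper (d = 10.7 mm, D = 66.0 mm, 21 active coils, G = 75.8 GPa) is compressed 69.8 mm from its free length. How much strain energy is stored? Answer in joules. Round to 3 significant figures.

k = Gd⁴/(8D³N_a) = (75.8×10³)(10.7⁴)/(8·66.0³·21) = 20.571 N/mm
U = ½kδ² = 0.5 × 20.571 × 69.8² = 50112 N·mm = 50.112 J

50.1 J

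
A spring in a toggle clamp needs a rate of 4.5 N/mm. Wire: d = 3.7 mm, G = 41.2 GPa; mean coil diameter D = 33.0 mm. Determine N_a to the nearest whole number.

6

N_a = Gd⁴/(8D³k) = (41.2×10³ × 3.7⁴)/(8 × 33.0³ × 4.5)
    = 7.72154e+06 / 1.29373e+06 = 5.968 → 6 coils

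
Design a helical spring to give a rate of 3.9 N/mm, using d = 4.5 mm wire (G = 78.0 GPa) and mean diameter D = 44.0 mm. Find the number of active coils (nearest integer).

N_a = Gd⁴/(8D³k) = (78.0×10³ × 4.5⁴)/(8 × 44.0³ × 3.9)
    = 3.19849e+07 / 2.65774e+06 = 12.03 → 12 coils

12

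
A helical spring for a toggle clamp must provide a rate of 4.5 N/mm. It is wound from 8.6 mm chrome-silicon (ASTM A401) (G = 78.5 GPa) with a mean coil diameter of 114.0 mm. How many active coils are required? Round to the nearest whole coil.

N_a = Gd⁴/(8D³k) = (78.5×10³ × 8.6⁴)/(8 × 114.0³ × 4.5)
    = 4.29401e+08 / 5.33356e+07 = 8.051 → 8 coils

8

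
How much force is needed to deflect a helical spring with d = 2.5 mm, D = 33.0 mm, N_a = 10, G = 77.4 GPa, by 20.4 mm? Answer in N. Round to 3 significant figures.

k = Gd⁴/(8D³N_a) = (77.4×10³)(2.5⁴)/(8·33.0³·10) = 1.0516 N/mm
F = k·δ = 1.0516 × 20.4 = 21.454 N

21.5 N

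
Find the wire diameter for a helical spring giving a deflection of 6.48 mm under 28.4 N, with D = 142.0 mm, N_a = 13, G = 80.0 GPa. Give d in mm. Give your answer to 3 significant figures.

Required rate k = F/δ = 28.4/6.48 = 4.3827 N/mm
d = (8D³N_a·k / G)^(1/4) = (8·142.0³·13·4.3827 / (80.0×10³))^0.25
  = (16314)^0.25 = 11.3015 mm

11.3 mm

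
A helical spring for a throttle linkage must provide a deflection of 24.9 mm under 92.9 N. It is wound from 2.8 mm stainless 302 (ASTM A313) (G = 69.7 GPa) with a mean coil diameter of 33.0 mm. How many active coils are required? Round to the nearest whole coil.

Required rate k = F/δ = 92.9/24.9 = 3.7309 N/mm
N_a = Gd⁴/(8D³k) = (69.7×10³ × 2.8⁴)/(8 × 33.0³ × 3.7309)
    = 4.28415e+06 / 1.07263e+06 = 3.994 → 4 coils

4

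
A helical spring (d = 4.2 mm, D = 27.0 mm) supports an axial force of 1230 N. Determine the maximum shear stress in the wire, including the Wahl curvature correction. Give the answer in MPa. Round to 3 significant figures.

1410 MPa

Spring index C = D/d = 27.0/4.2 = 6.4286
K_W = (4C−1)/(4C−4) + 0.615/C = 24.714/21.714 + 0.0957 = 1.2338
τ₀ = 8FD/(πd³) = 8·1230·27.0/(π·4.2³) = 265680/232.75 = 1141.5 MPa
τ_max = K·τ₀ = 1.2338 × 1141.5 = 1408.4 MPa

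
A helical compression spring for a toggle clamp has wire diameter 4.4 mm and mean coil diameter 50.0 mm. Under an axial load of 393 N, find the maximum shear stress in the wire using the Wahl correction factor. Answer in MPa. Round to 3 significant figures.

Spring index C = D/d = 50.0/4.4 = 11.3636
K_W = (4C−1)/(4C−4) + 0.615/C = 44.455/41.455 + 0.0541 = 1.1265
τ₀ = 8FD/(πd³) = 8·393·50.0/(π·4.4³) = 157200/267.61 = 587.41 MPa
τ_max = K·τ₀ = 1.1265 × 587.41 = 661.72 MPa

662 MPa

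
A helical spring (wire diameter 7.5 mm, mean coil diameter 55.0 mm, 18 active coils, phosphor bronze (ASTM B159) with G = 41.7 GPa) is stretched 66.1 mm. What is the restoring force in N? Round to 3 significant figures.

364 N

k = Gd⁴/(8D³N_a) = (41.7×10³)(7.5⁴)/(8·55.0³·18) = 5.5072 N/mm
F = k·δ = 5.5072 × 66.1 = 364.03 N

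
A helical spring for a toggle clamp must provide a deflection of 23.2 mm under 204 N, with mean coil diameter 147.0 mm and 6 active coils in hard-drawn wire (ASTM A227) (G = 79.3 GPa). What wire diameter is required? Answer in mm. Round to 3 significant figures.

11.4 mm

Required rate k = F/δ = 204/23.2 = 8.7931 N/mm
d = (8D³N_a·k / G)^(1/4) = (8·147.0³·6·8.7931 / (79.3×10³))^0.25
  = (16907)^0.25 = 11.4029 mm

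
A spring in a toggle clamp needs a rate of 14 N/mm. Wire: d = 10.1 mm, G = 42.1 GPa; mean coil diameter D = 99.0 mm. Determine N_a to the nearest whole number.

N_a = Gd⁴/(8D³k) = (42.1×10³ × 10.1⁴)/(8 × 99.0³ × 14)
    = 4.38094e+08 / 1.08673e+08 = 4.031 → 4 coils

4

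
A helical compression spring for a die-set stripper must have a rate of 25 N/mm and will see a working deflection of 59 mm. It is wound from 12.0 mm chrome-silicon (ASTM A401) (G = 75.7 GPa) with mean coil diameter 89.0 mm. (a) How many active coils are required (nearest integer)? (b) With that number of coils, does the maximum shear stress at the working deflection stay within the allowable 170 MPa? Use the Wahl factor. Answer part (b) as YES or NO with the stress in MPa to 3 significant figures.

(a) 11 coils; (b) NO, τ_max = 235 MPa

N_a = Gd⁴/(8D³k) = (75.7×10³)(12.0⁴)/(8·89.0³·25) = 11.13 → N_a = 11
Actual rate k = Gd⁴/(8D³·11) = 25.303 N/mm
Working load F = kδ = 25.303·59 = 1492.9 N
C = 89.0/12.0 = 7.4167; K_W = (4C−1)/(4C−4)+0.615/C = 1.1998
τ_max = K_W·8FD/(πd³) = 1.1998·195.8 = 234.92 MPa
τ_max > 170 MPa → exceeds allowable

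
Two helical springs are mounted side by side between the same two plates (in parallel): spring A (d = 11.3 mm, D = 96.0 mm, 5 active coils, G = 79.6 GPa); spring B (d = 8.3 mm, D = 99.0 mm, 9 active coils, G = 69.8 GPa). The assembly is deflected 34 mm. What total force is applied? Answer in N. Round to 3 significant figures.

1410 N

k_A = Gd⁴/(8D³N_a) = (79.6×10³)(11.3⁴)/(8·96.0³·5) = 36.674 N/mm
k_B = Gd⁴/(8D³N_a) = (69.8×10³)(8.3⁴)/(8·99.0³·9) = 4.7417 N/mm
Parallel: k_eq = 36.674 + 4.7417 = 41.415 N/mm
F = k_eq·δ = 41.415·34 = 1408.1 N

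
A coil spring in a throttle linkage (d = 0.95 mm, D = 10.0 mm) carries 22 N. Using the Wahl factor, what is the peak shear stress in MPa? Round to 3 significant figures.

743 MPa

Spring index C = D/d = 10.0/0.95 = 10.5263
K_W = (4C−1)/(4C−4) + 0.615/C = 41.105/38.105 + 0.0584 = 1.1372
τ₀ = 8FD/(πd³) = 8·22·10.0/(π·0.95³) = 1760/2.6935 = 653.42 MPa
τ_max = K·τ₀ = 1.1372 × 653.42 = 743.04 MPa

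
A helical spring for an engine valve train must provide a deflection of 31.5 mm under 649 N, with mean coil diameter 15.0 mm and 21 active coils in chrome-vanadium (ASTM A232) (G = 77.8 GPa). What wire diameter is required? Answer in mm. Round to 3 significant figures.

Required rate k = F/δ = 649/31.5 = 20.603 N/mm
d = (8D³N_a·k / G)^(1/4) = (8·15.0³·21·20.603 / (77.8×10³))^0.25
  = (150.15)^0.25 = 3.5005 mm

3.50 mm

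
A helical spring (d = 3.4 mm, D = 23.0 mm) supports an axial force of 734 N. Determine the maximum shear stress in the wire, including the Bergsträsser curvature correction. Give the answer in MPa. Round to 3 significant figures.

1320 MPa

Spring index C = D/d = 23.0/3.4 = 6.7647
K_B = (4C+2)/(4C−3) = 29.059/24.059 = 1.2078
τ₀ = 8FD/(πd³) = 8·734·23.0/(π·3.4³) = 135056/123.48 = 1093.8 MPa
τ_max = K·τ₀ = 1.2078 × 1093.8 = 1321.1 MPa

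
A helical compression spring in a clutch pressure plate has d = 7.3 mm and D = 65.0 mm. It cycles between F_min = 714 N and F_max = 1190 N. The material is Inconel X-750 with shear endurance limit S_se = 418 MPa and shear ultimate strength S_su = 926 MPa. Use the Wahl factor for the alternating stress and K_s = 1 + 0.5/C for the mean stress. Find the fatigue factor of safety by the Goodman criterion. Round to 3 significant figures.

1.34

C = D/d = 65.0/7.3 = 8.9041; K_W = (4C−1)/(4C−4)+0.615/C = 1.1640; K_s = 1+0.5/C = 1.0562
F_a = (F_max−F_min)/2 = 238 N; F_m = (F_max+F_min)/2 = 952 N
τ_a = K_W·8F_aD/(πd³) = 1.1640 × 101.27 = 117.87 MPa
τ_m = K_s·8F_mD/(πd³) = 1.0562 × 405.06 = 427.81 MPa
Goodman: 1/n_f = τ_a/S_se + τ_m/S_su = 117.87/418 + 427.81/926 = 0.28198 + 0.46200 = 0.74398
n_f = 1/0.74398 = 1.344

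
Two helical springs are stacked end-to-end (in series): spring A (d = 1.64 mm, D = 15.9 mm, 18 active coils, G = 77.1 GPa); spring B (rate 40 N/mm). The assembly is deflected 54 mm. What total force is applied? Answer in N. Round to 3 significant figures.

50.8 N

k_A = Gd⁴/(8D³N_a) = (77.1×10³)(1.64⁴)/(8·15.9³·18) = 0.96355 N/mm
Series: 1/k_eq = 1/0.96355 + 1/40 = 1.0628; k_eq = 0.94089 N/mm
F = k_eq·δ = 0.94089·54 = 50.808 N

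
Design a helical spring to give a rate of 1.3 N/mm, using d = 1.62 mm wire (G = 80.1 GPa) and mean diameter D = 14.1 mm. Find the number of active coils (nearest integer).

19

N_a = Gd⁴/(8D³k) = (80.1×10³ × 1.62⁴)/(8 × 14.1³ × 1.3)
    = 551687 / 29153.5 = 18.92 → 19 coils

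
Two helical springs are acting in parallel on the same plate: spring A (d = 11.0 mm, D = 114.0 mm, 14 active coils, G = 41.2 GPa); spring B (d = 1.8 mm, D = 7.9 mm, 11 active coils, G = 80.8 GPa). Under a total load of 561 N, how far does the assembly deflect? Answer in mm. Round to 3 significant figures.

k_A = Gd⁴/(8D³N_a) = (41.2×10³)(11.0⁴)/(8·114.0³·14) = 3.6353 N/mm
k_B = Gd⁴/(8D³N_a) = (80.8×10³)(1.8⁴)/(8·7.9³·11) = 19.55 N/mm
Parallel: k_eq = 3.6353 + 19.55 = 23.185 N/mm
δ = F/k_eq = 561/23.185 = 24.197 mm

24.2 mm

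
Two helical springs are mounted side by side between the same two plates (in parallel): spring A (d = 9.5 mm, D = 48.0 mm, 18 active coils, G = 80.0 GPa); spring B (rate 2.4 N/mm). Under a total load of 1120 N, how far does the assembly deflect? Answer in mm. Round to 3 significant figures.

25.9 mm

k_A = Gd⁴/(8D³N_a) = (80.0×10³)(9.5⁴)/(8·48.0³·18) = 40.916 N/mm
Parallel: k_eq = 40.916 + 2.4 = 43.316 N/mm
δ = F/k_eq = 1120/43.316 = 25.856 mm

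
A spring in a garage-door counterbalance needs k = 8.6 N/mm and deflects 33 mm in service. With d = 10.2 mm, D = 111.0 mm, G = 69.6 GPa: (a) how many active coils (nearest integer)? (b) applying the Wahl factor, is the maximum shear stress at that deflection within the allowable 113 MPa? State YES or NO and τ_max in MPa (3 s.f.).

(a) 8 coils; (b) YES, τ_max = 85.7 MPa

N_a = Gd⁴/(8D³k) = (69.6×10³)(10.2⁴)/(8·111.0³·8.6) = 8.007 → N_a = 8
Actual rate k = Gd⁴/(8D³·8) = 8.6072 N/mm
Working load F = kδ = 8.6072·33 = 284.04 N
C = 111.0/10.2 = 10.8824; K_W = (4C−1)/(4C−4)+0.615/C = 1.1324
τ_max = K_W·8FD/(πd³) = 1.1324·75.655 = 85.672 MPa
τ_max ≤ 113 MPa → acceptable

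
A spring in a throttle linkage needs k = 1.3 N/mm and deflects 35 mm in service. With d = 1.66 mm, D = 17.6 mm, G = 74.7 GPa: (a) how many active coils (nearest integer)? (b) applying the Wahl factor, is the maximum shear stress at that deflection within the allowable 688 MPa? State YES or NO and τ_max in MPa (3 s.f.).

(a) 10 coils; (b) YES, τ_max = 507 MPa

N_a = Gd⁴/(8D³k) = (74.7×10³)(1.66⁴)/(8·17.6³·1.3) = 10 → N_a = 10
Actual rate k = Gd⁴/(8D³·10) = 1.3005 N/mm
Working load F = kδ = 1.3005·35 = 45.519 N
C = 17.6/1.66 = 10.6024; K_W = (4C−1)/(4C−4)+0.615/C = 1.1361
τ_max = K_W·8FD/(πd³) = 1.1361·445.99 = 506.69 MPa
τ_max ≤ 688 MPa → acceptable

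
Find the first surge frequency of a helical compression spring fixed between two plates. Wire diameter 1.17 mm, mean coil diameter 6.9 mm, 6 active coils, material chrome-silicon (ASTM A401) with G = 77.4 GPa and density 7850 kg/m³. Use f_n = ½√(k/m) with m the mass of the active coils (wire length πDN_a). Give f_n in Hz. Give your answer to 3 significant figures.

k = Gd⁴/(8D³N_a) = (77.4×10³)(1.17⁴)/(8·6.9³·6) = 9.1981 N/mm = 9198.1 N/m
Wire length L = πDN_a = π·6.9·6 = 130.06 mm
m = ρ·(πd²/4)·L = 7850 × 1.0751×10⁻⁶ m² × 0.13006 m = 0.0010977 kg
f_n = ½√(k/m) = 0.5·√(9198.1/0.0010977) = 0.5·√(8.3794e+06) = 1447.4 Hz

1450 Hz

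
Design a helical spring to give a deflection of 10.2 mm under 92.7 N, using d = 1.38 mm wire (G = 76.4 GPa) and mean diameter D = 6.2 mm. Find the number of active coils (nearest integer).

16

Required rate k = F/δ = 92.7/10.2 = 9.0882 N/mm
N_a = Gd⁴/(8D³k) = (76.4×10³ × 1.38⁴)/(8 × 6.2³ × 9.0882)
    = 277083 / 17327.8 = 15.99 → 16 coils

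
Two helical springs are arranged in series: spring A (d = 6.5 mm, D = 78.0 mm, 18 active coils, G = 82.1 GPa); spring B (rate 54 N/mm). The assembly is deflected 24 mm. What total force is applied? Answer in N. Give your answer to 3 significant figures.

k_A = Gd⁴/(8D³N_a) = (82.1×10³)(6.5⁴)/(8·78.0³·18) = 2.1446 N/mm
Series: 1/k_eq = 1/2.1446 + 1/54 = 0.4848; k_eq = 2.0627 N/mm
F = k_eq·δ = 2.0627·24 = 49.505 N

49.5 N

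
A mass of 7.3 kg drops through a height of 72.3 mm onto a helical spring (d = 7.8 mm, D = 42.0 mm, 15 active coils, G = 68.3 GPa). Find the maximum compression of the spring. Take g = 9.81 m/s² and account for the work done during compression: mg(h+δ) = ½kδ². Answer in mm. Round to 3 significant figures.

21.8 mm

k = Gd⁴/(8D³N_a) = (68.3×10³)(7.8⁴)/(8·42.0³·15) = 28.436 N/mm
W = mg = 7.3 × 9.81 = 71.613 N
½kδ² − Wδ − Wh = 0 → δ = (W + √(W² + 2kWh))/k
δ = (71.613 + √(5128.4 + 294463))/28.436 = (71.613 + 547.35)/28.436 = 21.767 mm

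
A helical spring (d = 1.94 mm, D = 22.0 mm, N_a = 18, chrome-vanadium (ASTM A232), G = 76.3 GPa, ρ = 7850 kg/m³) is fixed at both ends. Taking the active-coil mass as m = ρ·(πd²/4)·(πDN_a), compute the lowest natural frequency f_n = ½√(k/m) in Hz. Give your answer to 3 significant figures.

k = Gd⁴/(8D³N_a) = (76.3×10³)(1.94⁴)/(8·22.0³·18) = 0.70486 N/mm = 704.86 N/m
Wire length L = πDN_a = π·22.0·18 = 1244.1 mm
m = ρ·(πd²/4)·L = 7850 × 2.9559×10⁻⁶ m² × 1.2441 m = 0.028867 kg
f_n = ½√(k/m) = 0.5·√(704.86/0.028867) = 0.5·√(24417) = 78.13 Hz

78.1 Hz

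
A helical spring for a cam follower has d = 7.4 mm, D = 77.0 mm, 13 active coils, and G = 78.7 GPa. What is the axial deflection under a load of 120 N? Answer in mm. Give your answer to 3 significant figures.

24.1 mm

k = Gd⁴/(8D³N_a) = (78.7×10³)(7.4⁴)/(8·77.0³·13) = 4.9705 N/mm
δ = F/k = 120 / 4.9705 = 24.143 mm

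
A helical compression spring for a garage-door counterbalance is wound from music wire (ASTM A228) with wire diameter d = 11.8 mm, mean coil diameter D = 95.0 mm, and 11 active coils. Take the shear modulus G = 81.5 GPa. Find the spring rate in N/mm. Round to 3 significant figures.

20.9 N/mm

k = Gd⁴/(8D³N_a) = (81.5×10³ × 11.8⁴) / (8 × 95.0³ × 11)
  = 1.5801e+09 / 7.5449e+07 = 20.943 N/mm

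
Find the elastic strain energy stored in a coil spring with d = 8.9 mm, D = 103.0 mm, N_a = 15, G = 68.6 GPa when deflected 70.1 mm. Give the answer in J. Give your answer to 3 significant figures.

k = Gd⁴/(8D³N_a) = (68.6×10³)(8.9⁴)/(8·103.0³·15) = 3.2824 N/mm
U = ½kδ² = 0.5 × 3.2824 × 70.1² = 8064.9 N·mm = 8.0649 J

8.06 J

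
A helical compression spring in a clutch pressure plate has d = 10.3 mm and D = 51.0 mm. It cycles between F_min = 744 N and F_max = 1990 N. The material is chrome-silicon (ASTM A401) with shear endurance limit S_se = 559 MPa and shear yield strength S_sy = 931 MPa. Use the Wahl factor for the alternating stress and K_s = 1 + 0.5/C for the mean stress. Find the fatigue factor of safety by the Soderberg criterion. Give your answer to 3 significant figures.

2.73

C = D/d = 51.0/10.3 = 4.9515; K_W = (4C−1)/(4C−4)+0.615/C = 1.3140; K_s = 1+0.5/C = 1.1010
F_a = (F_max−F_min)/2 = 623 N; F_m = (F_max+F_min)/2 = 1367 N
τ_a = K_W·8F_aD/(πd³) = 1.3140 × 74.043 = 97.294 MPa
τ_m = K_s·8F_mD/(πd³) = 1.1010 × 162.47 = 178.87 MPa
Soderberg: 1/n_f = τ_a/S_se + τ_m/S_sy = 97.294/559 + 178.87/931 = 0.17405 + 0.19213 = 0.36618
n_f = 1/0.36618 = 2.731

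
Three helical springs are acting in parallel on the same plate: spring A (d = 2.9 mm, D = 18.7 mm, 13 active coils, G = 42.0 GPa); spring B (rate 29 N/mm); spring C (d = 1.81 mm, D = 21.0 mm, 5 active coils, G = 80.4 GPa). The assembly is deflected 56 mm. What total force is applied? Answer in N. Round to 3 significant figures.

k_A = Gd⁴/(8D³N_a) = (42.0×10³)(2.9⁴)/(8·18.7³·13) = 4.368 N/mm
k_C = Gd⁴/(8D³N_a) = (80.4×10³)(1.81⁴)/(8·21.0³·5) = 2.3294 N/mm
Parallel: k_eq = 4.368 + 29 + 2.3294 = 35.697 N/mm
F = k_eq·δ = 35.697·56 = 1999.1 N

2000 N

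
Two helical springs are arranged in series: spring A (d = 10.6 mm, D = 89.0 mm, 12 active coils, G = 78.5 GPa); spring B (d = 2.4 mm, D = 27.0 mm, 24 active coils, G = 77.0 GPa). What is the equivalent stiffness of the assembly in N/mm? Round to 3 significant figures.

k_A = Gd⁴/(8D³N_a) = (78.5×10³)(10.6⁴)/(8·89.0³·12) = 14.644 N/mm
k_B = Gd⁴/(8D³N_a) = (77.0×10³)(2.4⁴)/(8·27.0³·24) = 0.67599 N/mm
Series: 1/k_eq = 1/14.644 + 1/0.67599 = 1.5476; k_eq = 0.64617 N/mm

0.646 N/mm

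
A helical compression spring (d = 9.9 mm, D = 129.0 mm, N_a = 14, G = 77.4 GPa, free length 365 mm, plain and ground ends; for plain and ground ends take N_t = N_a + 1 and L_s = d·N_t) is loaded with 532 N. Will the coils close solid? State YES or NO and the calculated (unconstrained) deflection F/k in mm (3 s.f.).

k = Gd⁴/(8D³N_a) = (77.4×10³)(9.9⁴)/(8·129.0³·14) = 3.0924 N/mm
N_t = 15; L_s = 9.9·15 = 148.5 mm; δ_solid = L₀ − L_s = 365 − 148.5 = 216.5 mm
δ = F/k = 532/3.0924 = 172.04 mm
δ < δ_solid → spring does not go solid

NO, δ = 172 mm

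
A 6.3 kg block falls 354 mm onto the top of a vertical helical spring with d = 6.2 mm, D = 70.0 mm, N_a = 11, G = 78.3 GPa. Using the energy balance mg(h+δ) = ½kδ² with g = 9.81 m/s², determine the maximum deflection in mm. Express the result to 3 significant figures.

k = Gd⁴/(8D³N_a) = (78.3×10³)(6.2⁴)/(8·70.0³·11) = 3.8331 N/mm
W = mg = 6.3 × 9.81 = 61.803 N
½kδ² − Wδ − Wh = 0 → δ = (W + √(W² + 2kWh))/k
δ = (61.803 + √(3819.6 + 167724))/3.8331 = (61.803 + 414.18)/3.8331 = 124.18 mm

124 mm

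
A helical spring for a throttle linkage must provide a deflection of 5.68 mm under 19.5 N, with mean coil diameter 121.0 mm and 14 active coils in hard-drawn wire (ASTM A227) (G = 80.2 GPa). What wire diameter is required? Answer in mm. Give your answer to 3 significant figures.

9.60 mm

Required rate k = F/δ = 19.5/5.68 = 3.4331 N/mm
d = (8D³N_a·k / G)^(1/4) = (8·121.0³·14·3.4331 / (80.2×10³))^0.25
  = (8493.5)^0.25 = 9.6000 mm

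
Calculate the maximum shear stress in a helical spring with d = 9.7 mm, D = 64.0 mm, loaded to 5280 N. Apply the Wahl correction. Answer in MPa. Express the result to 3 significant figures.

1160 MPa

Spring index C = D/d = 64.0/9.7 = 6.5979
K_W = (4C−1)/(4C−4) + 0.615/C = 25.392/22.392 + 0.0932 = 1.2272
τ₀ = 8FD/(πd³) = 8·5280·64.0/(π·9.7³) = 2.70336e+06/2867.2 = 942.84 MPa
τ_max = K·τ₀ = 1.2272 × 942.84 = 1157 MPa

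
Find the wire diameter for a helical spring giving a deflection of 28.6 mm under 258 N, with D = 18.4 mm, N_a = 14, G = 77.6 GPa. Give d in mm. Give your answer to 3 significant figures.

Required rate k = F/δ = 258/28.6 = 9.021 N/mm
d = (8D³N_a·k / G)^(1/4) = (8·18.4³·14·9.021 / (77.6×10³))^0.25
  = (81.108)^0.25 = 3.0010 mm

3.00 mm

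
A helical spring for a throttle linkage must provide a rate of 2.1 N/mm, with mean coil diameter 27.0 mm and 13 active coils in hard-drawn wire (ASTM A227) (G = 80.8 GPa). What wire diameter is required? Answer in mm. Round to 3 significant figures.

d = (8D³N_a·k / G)^(1/4) = (8·27.0³·13·2.1 / (80.8×10³))^0.25
  = (53.203)^0.25 = 2.7007 mm

2.70 mm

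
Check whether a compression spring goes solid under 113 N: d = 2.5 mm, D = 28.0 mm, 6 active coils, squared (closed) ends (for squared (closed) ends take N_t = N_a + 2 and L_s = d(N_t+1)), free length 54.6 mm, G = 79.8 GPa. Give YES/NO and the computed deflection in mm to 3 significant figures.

k = Gd⁴/(8D³N_a) = (79.8×10³)(2.5⁴)/(8·28.0³·6) = 2.9583 N/mm
N_t = 8; L_s = 2.5·9 = 22.5 mm; δ_solid = L₀ − L_s = 54.6 − 22.5 = 32.1 mm
δ = F/k = 113/2.9583 = 38.197 mm
δ ≥ δ_solid → spring goes solid

YES, δ = 38.2 mm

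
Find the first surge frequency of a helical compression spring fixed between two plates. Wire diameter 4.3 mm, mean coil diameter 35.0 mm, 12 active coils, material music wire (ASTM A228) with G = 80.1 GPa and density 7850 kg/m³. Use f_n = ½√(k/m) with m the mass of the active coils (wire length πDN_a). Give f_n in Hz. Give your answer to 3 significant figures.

k = Gd⁴/(8D³N_a) = (80.1×10³)(4.3⁴)/(8·35.0³·12) = 6.6532 N/mm = 6653.2 N/m
Wire length L = πDN_a = π·35.0·12 = 1319.5 mm
m = ρ·(πd²/4)·L = 7850 × 14.522×10⁻⁶ m² × 1.3195 m = 0.15042 kg
f_n = ½√(k/m) = 0.5·√(6653.2/0.15042) = 0.5·√(44232) = 105.16 Hz

105 Hz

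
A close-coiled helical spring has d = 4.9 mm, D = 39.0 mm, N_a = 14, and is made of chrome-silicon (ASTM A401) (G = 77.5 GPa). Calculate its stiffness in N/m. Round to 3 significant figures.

6720 N/m

k = Gd⁴/(8D³N_a) = (77.5×10³ × 4.9⁴) / (8 × 39.0³ × 14)
  = 4.46772e+07 / 6.64373e+06 = 6.7247 N/mm = 6724.7 N/m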